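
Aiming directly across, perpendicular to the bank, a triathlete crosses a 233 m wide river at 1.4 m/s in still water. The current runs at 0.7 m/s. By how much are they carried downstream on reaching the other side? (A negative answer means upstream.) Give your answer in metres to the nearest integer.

Perpendicular speed = 1.400 m/s; crossing time = 233 / 1.400 = 166.429 s.
Net downstream speed = 0.700 m/s.
Drift = 0.700 × 166.429 = 116.500 m (downstream).

117 m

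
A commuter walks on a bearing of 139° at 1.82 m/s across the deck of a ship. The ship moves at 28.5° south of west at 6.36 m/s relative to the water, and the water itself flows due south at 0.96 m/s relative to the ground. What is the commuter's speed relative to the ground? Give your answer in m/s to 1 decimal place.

6.9 m/s

In east/north components (m/s): commuter relative to ship = (1.194, -1.374); ship relative to water = (-5.589, -3.035); water relative to ground = (0.000, -0.960).
Sum = (-4.395, -5.368) m/s.
Speed = |(-4.395, -5.368)| = 6.938 m/s.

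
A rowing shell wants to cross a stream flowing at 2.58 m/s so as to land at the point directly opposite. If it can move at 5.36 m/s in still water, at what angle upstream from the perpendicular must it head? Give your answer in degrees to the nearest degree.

29°

To cancel the current, the upstream component of the rowing shell's velocity must equal the flow: 5.36 sin θ = 2.58.
sin θ = 2.58 / 5.36 = 0.4813.
θ = arcsin(0.4813) = 28.773°.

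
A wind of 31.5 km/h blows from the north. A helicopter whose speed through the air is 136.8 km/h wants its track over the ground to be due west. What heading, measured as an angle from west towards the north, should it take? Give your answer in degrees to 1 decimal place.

13.3°

The wind pushes perpendicular to the desired track; the heading must have a component into the wind equal to 31.5 km/h: 136.8 sin θ = 31.5.
sin θ = 0.2303, so θ = 13.313°.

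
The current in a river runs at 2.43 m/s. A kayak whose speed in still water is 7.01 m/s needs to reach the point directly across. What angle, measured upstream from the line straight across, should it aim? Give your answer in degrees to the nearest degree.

To cancel the current, the upstream component of the kayak's velocity must equal the flow: 7.01 sin θ = 2.43.
sin θ = 2.43 / 7.01 = 0.3466.
θ = arcsin(0.3466) = 20.282°.

20°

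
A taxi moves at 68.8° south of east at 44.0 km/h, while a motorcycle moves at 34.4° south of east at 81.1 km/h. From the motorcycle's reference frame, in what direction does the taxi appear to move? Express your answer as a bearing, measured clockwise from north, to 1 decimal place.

275.4°

Taking east as x and north as y: taxi velocity = (15.911, -41.022) km/h; motorcycle velocity = (66.917, -45.819) km/h.
Velocity of taxi relative to motorcycle = (15.911, -41.022) − (66.917, -45.819) = (-51.005, 4.797) km/h.
Bearing = atan2(-51.01, 4.80) = 275.37° clockwise from north.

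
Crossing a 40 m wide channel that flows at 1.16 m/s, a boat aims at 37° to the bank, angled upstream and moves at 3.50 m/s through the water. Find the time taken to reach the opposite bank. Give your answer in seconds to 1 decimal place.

19.0 s

The component of the boat's velocity perpendicular to the bank is 3.50 × sin 37° = 2.106 m/s.
The current is parallel to the bank, so it does not affect the crossing time.
Time = 40 / 2.106 = 18.990 s.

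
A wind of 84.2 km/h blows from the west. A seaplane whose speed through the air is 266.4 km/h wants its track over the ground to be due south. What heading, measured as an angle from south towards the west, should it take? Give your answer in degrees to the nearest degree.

18°

The wind pushes perpendicular to the desired track; the heading must have a component into the wind equal to 84.2 km/h: 266.4 sin θ = 84.2.
sin θ = 0.3161, so θ = 18.425°.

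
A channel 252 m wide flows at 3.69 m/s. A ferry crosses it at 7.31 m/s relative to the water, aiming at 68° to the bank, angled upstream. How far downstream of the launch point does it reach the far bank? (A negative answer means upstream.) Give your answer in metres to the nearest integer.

35 m

Perpendicular speed = 6.778 m/s; crossing time = 252 / 6.778 = 37.181 s.
Net downstream speed = 0.952 m/s.
Drift = 0.952 × 37.181 = 35.382 m (downstream).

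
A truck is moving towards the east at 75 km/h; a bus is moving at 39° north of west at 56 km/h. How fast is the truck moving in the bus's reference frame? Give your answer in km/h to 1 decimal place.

123.6 km/h

Taking east as x and north as y: truck velocity = (75.000, 0.000) km/h; bus velocity = (-43.520, 35.242) km/h.
Velocity of truck relative to bus = (75.000, 0.000) − (-43.520, 35.242) = (118.520, -35.242) km/h.
Magnitude = |(118.520, -35.242)| = 123.649 km/h.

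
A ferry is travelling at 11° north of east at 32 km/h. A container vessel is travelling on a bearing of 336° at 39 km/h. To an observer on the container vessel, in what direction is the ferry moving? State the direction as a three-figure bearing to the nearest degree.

Taking east as x and north as y: ferry velocity = (31.412, 6.106) km/h; container vessel velocity = (-15.863, 35.628) km/h.
Velocity of ferry relative to container vessel = (31.412, 6.106) − (-15.863, 35.628) = (47.275, -29.522) km/h.
Bearing = atan2(47.27, -29.52) = 121.98° clockwise from north.

122°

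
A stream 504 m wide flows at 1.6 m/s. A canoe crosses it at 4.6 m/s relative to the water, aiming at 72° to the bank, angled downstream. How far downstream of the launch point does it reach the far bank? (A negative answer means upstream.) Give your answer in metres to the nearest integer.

348 m

Perpendicular speed = 4.375 m/s; crossing time = 504 / 4.375 = 115.204 s.
Net downstream speed = 3.021 m/s.
Drift = 3.021 × 115.204 = 348.085 m (downstream).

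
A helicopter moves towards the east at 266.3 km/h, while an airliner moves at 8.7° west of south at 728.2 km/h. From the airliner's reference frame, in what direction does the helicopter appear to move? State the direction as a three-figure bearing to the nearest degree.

028°

Taking east as x and north as y: helicopter velocity = (266.300, 0.000) km/h; airliner velocity = (-110.148, -719.821) km/h.
Velocity of helicopter relative to airliner = (266.300, 0.000) − (-110.148, -719.821) = (376.448, 719.821) km/h.
Bearing = atan2(376.45, 719.82) = 27.61° clockwise from north.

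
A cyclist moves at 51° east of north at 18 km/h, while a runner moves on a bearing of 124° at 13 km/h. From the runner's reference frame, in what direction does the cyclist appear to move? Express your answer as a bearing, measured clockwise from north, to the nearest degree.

Taking east as x and north as y: cyclist velocity = (13.989, 11.328) km/h; runner velocity = (10.777, -7.270) km/h.
Velocity of cyclist relative to runner = (13.989, 11.328) − (10.777, -7.270) = (3.211, 18.597) km/h.
Bearing = atan2(3.21, 18.60) = 9.80° clockwise from north.

010°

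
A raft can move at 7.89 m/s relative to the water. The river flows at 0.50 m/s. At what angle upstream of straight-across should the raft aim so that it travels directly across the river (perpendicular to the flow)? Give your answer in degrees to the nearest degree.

To cancel the current, the upstream component of the raft's velocity must equal the flow: 7.89 sin θ = 0.50.
sin θ = 0.50 / 7.89 = 0.0634.
θ = arcsin(0.0634) = 3.633°.

4°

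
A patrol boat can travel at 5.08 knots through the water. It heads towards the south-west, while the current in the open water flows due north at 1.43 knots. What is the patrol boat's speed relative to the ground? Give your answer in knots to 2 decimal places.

4.19 knots

Taking east as x and north as y: velocity relative to the water = (-3.592, -3.592) knots; the water relative to ground = (0.000, 1.430) knots.
Velocity relative to ground = (-3.592, -3.592) + (0.000, 1.430) = (-3.592, -2.162) knots.
Speed = |(-3.592, -2.162)| = 4.193 knots.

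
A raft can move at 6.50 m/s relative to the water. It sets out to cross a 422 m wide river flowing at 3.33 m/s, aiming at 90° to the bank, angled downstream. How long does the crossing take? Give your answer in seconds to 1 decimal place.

The component of the raft's velocity perpendicular to the bank is 6.50 m/s.
The current is parallel to the bank, so it does not affect the crossing time.
Time = 422 / 6.500 = 64.923 s.

64.9 s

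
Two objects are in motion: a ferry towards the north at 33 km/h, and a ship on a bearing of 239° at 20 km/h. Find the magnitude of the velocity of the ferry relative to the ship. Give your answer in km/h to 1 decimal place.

Taking east as x and north as y: ferry velocity = (0.000, 33.000) km/h; ship velocity = (-17.143, -10.301) km/h.
Velocity of ferry relative to ship = (0.000, 33.000) − (-17.143, -10.301) = (17.143, 43.301) km/h.
Magnitude = |(17.143, 43.301)| = 46.571 km/h.

46.6 km/h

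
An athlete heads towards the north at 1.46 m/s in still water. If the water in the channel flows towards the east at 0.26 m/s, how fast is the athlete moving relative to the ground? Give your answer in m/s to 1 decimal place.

Taking east as x and north as y: velocity relative to the water = (0.000, 1.460) m/s; the water relative to ground = (0.260, 0.000) m/s.
Velocity relative to ground = (0.000, 1.460) + (0.260, 0.000) = (0.260, 1.460) m/s.
Speed = |(0.260, 1.460)| = 1.483 m/s.

1.5 m/s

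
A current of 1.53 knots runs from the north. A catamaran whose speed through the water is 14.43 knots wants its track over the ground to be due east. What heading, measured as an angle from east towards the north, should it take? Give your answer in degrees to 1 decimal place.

The current pushes perpendicular to the desired track; the heading must have a component into the current equal to 1.53 knots: 14.43 sin θ = 1.53.
sin θ = 0.1060, so θ = 6.086°.

6.1°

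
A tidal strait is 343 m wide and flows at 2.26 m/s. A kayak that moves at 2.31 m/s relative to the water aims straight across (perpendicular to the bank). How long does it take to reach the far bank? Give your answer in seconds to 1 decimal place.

The component of the kayak's velocity perpendicular to the bank is 2.31 m/s.
The flow acts along the bank and has no component across it.
Time = 343 / 2.310 = 148.485 s.

148.5 s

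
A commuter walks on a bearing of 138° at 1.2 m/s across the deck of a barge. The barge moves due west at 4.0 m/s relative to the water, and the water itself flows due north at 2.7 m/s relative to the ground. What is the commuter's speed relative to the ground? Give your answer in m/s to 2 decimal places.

3.67 m/s

In east/north components (m/s): commuter relative to barge = (0.803, -0.892); barge relative to water = (-4.000, 0.000); water relative to ground = (0.000, 2.700).
Sum = (-3.197, 1.808) m/s.
Speed = |(-3.197, 1.808)| = 3.673 m/s.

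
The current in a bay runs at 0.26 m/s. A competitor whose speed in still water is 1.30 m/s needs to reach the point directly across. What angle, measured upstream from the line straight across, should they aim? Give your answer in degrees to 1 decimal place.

11.5°

To cancel the current, the upstream component of the competitor's velocity must equal the flow: 1.30 sin θ = 0.26.
sin θ = 0.26 / 1.30 = 0.2000.
θ = arcsin(0.2000) = 11.537°.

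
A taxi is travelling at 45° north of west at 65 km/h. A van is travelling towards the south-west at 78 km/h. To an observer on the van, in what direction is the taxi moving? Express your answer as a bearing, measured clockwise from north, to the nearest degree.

005°

Taking east as x and north as y: taxi velocity = (-45.962, 45.962) km/h; van velocity = (-55.154, -55.154) km/h.
Velocity of taxi relative to van = (-45.962, 45.962) − (-55.154, -55.154) = (9.192, 101.116) km/h.
Bearing = atan2(9.19, 101.12) = 5.19° clockwise from north.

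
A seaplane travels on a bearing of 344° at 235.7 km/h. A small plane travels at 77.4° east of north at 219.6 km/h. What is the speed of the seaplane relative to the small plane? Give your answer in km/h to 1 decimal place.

331.5 km/h

Taking east as x and north as y: seaplane velocity = (-64.968, 226.569) km/h; small plane velocity = (214.311, 47.904) km/h.
Velocity of seaplane relative to small plane = (-64.968, 226.569) − (214.311, 47.904) = (-279.279, 178.665) km/h.
Magnitude = |(-279.279, 178.665)| = 331.539 km/h.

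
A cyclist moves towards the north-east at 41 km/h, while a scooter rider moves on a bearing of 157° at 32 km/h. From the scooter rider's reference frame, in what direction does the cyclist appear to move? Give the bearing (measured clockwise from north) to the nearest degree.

016°

Taking east as x and north as y: cyclist velocity = (28.991, 28.991) km/h; scooter rider velocity = (12.503, -29.456) km/h.
Velocity of cyclist relative to scooter rider = (28.991, 28.991) − (12.503, -29.456) = (16.488, 58.448) km/h.
Bearing = atan2(16.49, 58.45) = 15.75° clockwise from north.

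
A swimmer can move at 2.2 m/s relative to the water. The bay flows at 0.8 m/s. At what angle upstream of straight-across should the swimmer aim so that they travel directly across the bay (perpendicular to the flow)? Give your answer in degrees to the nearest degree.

21°

To cancel the current, the upstream component of the swimmer's velocity must equal the flow: 2.2 sin θ = 0.8.
sin θ = 0.8 / 2.2 = 0.3636.
θ = arcsin(0.3636) = 21.324°.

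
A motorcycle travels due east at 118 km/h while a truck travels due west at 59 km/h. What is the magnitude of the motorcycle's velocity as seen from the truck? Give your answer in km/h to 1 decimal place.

Taking east as x and north as y: motorcycle velocity = (118.000, 0.000) km/h; truck velocity = (-59.000, 0.000) km/h.
Velocity of motorcycle relative to truck = (118.000, 0.000) − (-59.000, 0.000) = (177.000, 0.000) km/h.
Magnitude = |(177.000, 0.000)| = 177.000 km/h.

177.0 km/h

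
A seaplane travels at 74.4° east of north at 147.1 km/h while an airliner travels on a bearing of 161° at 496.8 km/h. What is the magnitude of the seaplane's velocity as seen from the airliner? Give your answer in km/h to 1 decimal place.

Taking east as x and north as y: seaplane velocity = (141.681, 39.558) km/h; airliner velocity = (161.742, -469.734) km/h.
Velocity of seaplane relative to airliner = (141.681, 39.558) − (161.742, -469.734) = (-20.061, 509.292) km/h.
Magnitude = |(-20.061, 509.292)| = 509.687 km/h.

509.7 km/h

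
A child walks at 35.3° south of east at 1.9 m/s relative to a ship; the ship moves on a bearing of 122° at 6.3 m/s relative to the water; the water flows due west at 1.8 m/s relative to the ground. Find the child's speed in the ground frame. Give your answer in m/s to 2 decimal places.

In east/north components (m/s): child relative to ship = (1.551, -1.098); ship relative to water = (5.343, -3.338); water relative to ground = (-1.800, 0.000).
Sum = (5.093, -4.436) m/s.
Speed = |(5.093, -4.436)| = 6.755 m/s.

6.75 m/s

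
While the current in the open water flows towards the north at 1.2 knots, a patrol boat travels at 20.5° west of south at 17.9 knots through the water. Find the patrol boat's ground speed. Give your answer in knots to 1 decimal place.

Taking east as x and north as y: velocity relative to the water = (-6.269, -16.766) knots; the water relative to ground = (0.000, 1.200) knots.
Velocity relative to ground = (-6.269, -16.766) + (0.000, 1.200) = (-6.269, -15.566) knots.
Speed = |(-6.269, -15.566)| = 16.781 knots.

16.8 knots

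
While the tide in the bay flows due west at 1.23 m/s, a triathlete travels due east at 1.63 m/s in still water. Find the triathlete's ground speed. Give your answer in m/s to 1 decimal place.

Taking east as x and north as y: velocity relative to the water = (1.630, 0.000) m/s; the water relative to ground = (-1.230, 0.000) m/s.
Velocity relative to ground = (1.630, 0.000) + (-1.230, 0.000) = (0.400, 0.000) m/s.
Speed = |(0.400, 0.000)| = 0.400 m/s.

0.4 m/s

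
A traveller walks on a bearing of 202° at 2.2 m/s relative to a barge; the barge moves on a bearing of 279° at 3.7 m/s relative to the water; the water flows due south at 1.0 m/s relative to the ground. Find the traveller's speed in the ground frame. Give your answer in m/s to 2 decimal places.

5.11 m/s

In east/north components (m/s): traveller relative to barge = (-0.824, -2.040); barge relative to water = (-3.654, 0.579); water relative to ground = (0.000, -1.000).
Sum = (-4.479, -2.461) m/s.
Speed = |(-4.479, -2.461)| = 5.110 m/s.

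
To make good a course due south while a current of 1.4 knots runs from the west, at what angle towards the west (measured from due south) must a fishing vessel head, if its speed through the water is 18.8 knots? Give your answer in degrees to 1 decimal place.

The current pushes perpendicular to the desired track; the heading must have a component into the current equal to 1.4 knots: 18.8 sin θ = 1.4.
sin θ = 0.0745, so θ = 4.271°.

4.3°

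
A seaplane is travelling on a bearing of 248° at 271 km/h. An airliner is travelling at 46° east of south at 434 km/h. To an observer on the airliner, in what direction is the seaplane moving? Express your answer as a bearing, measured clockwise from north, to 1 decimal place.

289.5°

Taking east as x and north as y: seaplane velocity = (-251.267, -101.518) km/h; airliner velocity = (312.193, -301.482) km/h.
Velocity of seaplane relative to airliner = (-251.267, -101.518) − (312.193, -301.482) = (-563.460, 199.963) km/h.
Bearing = atan2(-563.46, 199.96) = 289.54° clockwise from north.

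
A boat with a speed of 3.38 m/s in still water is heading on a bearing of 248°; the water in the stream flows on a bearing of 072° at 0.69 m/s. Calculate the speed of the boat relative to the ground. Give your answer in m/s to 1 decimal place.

2.7 m/s

Taking east as x and north as y: velocity relative to the water = (-3.134, -1.266) m/s; the water relative to ground = (0.656, 0.213) m/s.
Velocity relative to ground = (-3.134, -1.266) + (0.656, 0.213) = (-2.478, -1.053) m/s.
Speed = |(-2.478, -1.053)| = 2.692 m/s.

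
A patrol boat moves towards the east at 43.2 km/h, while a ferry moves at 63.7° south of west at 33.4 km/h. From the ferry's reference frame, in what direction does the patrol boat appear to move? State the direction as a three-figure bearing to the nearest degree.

063°

Taking east as x and north as y: patrol boat velocity = (43.200, 0.000) km/h; ferry velocity = (-14.799, -29.943) km/h.
Velocity of patrol boat relative to ferry = (43.200, 0.000) − (-14.799, -29.943) = (57.999, 29.943) km/h.
Bearing = atan2(58.00, 29.94) = 62.69° clockwise from north.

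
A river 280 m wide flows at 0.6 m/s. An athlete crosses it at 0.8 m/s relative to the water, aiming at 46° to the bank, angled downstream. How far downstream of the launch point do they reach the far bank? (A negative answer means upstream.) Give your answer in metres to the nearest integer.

Perpendicular speed = 0.575 m/s; crossing time = 280 / 0.575 = 486.557 s.
Net downstream speed = 1.156 m/s.
Drift = 1.156 × 486.557 = 562.327 m (downstream).

562 m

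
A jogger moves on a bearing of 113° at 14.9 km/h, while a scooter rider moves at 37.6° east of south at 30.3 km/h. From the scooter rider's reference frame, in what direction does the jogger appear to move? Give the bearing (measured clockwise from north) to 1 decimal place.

345.3°

Taking east as x and north as y: jogger velocity = (13.716, -5.822) km/h; scooter rider velocity = (18.487, -24.006) km/h.
Velocity of jogger relative to scooter rider = (13.716, -5.822) − (18.487, -24.006) = (-4.772, 18.184) km/h.
Bearing = atan2(-4.77, 18.18) = 345.30° clockwise from north.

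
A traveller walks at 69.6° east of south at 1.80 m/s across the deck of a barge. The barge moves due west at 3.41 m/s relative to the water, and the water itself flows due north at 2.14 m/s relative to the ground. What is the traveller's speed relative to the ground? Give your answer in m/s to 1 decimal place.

2.3 m/s

In east/north components (m/s): traveller relative to barge = (1.687, -0.627); barge relative to water = (-3.410, 0.000); water relative to ground = (0.000, 2.140).
Sum = (-1.723, 1.513) m/s.
Speed = |(-1.723, 1.513)| = 2.293 m/s.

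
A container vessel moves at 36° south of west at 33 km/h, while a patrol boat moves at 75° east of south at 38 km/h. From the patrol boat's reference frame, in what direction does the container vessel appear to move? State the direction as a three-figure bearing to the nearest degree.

Taking east as x and north as y: container vessel velocity = (-26.698, -19.397) km/h; patrol boat velocity = (36.705, -9.835) km/h.
Velocity of container vessel relative to patrol boat = (-26.698, -19.397) − (36.705, -9.835) = (-63.403, -9.562) km/h.
Bearing = atan2(-63.40, -9.56) = 261.42° clockwise from north.

261°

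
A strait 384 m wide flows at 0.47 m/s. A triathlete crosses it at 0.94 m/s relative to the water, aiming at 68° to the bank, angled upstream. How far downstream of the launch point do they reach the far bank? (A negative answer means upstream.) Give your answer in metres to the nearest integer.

Perpendicular speed = 0.872 m/s; crossing time = 384 / 0.872 = 440.593 s.
Net downstream speed = 0.118 m/s.
Drift = 0.118 × 440.593 = 51.933 m (downstream).

52 m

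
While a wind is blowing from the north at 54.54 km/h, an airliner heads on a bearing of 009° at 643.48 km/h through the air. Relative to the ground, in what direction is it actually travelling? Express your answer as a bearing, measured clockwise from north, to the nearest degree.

Taking east as x and north as y: velocity relative to the air = (100.662, 635.558) km/h; the air relative to ground = (0.000, -54.540) km/h.
Velocity relative to ground = (100.662, 635.558) + (0.000, -54.540) = (100.662, 581.018) km/h.
Bearing = atan2(100.66, 581.02) = 9.83° clockwise from north.

010°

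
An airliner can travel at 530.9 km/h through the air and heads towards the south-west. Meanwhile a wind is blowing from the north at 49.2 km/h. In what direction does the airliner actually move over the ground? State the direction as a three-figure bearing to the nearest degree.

Taking east as x and north as y: velocity relative to the air = (-375.403, -375.403) km/h; the air relative to ground = (0.000, -49.200) km/h.
Velocity relative to ground = (-375.403, -375.403) + (0.000, -49.200) = (-375.403, -424.603) km/h.
Bearing = atan2(-375.40, -424.60) = 221.48° clockwise from north.

221°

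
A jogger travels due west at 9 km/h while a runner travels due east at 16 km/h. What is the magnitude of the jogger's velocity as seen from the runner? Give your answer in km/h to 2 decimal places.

25.00 km/h

Taking east as x and north as y: jogger velocity = (-9.000, 0.000) km/h; runner velocity = (16.000, 0.000) km/h.
Velocity of jogger relative to runner = (-9.000, 0.000) − (16.000, 0.000) = (-25.000, 0.000) km/h.
Magnitude = |(-25.000, 0.000)| = 25.000 km/h.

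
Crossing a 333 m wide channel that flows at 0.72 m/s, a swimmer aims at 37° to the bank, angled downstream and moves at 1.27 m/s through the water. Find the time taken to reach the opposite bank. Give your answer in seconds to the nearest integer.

The component of the swimmer's velocity perpendicular to the bank is 1.27 × sin 37° = 0.764 m/s.
Only the cross-stream component determines the crossing time; the current contributes nothing perpendicular to the bank.
Time = 333 / 0.764 = 435.690 s.

436 s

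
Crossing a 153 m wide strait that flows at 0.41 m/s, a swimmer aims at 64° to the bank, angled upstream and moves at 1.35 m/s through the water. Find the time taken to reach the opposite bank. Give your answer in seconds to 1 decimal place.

The component of the swimmer's velocity perpendicular to the bank is 1.35 × sin 64° = 1.213 m/s.
The flow acts along the bank and has no component across it.
Time = 153 / 1.213 = 126.095 s.

126.1 s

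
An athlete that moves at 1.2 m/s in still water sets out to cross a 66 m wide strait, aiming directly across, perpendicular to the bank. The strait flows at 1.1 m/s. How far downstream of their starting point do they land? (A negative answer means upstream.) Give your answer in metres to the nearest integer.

61 m

Perpendicular speed = 1.200 m/s; crossing time = 66 / 1.200 = 55.000 s.
Net downstream speed = 1.100 m/s.
Drift = 1.100 × 55.000 = 60.500 m (downstream).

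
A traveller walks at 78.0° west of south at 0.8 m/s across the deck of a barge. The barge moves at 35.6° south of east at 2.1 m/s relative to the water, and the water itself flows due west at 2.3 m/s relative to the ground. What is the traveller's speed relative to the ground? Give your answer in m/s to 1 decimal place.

In east/north components (m/s): traveller relative to barge = (-0.783, -0.166); barge relative to water = (1.708, -1.222); water relative to ground = (-2.300, 0.000).
Sum = (-1.375, -1.389) m/s.
Speed = |(-1.375, -1.389)| = 1.954 m/s.

2.0 m/s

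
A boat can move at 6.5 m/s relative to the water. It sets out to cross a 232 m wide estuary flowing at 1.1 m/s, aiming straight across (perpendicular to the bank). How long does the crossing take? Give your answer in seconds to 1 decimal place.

35.7 s

The component of the boat's velocity perpendicular to the bank is 6.5 m/s.
Only the cross-stream component determines the crossing time; the current contributes nothing perpendicular to the bank.
Time = 232 / 6.500 = 35.692 s.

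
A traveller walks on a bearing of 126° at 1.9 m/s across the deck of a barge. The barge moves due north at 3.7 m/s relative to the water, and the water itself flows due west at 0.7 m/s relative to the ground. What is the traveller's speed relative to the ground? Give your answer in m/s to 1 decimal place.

2.7 m/s

In east/north components (m/s): traveller relative to barge = (1.537, -1.117); barge relative to water = (0.000, 3.700); water relative to ground = (-0.700, 0.000).
Sum = (0.837, 2.583) m/s.
Speed = |(0.837, 2.583)| = 2.715 m/s.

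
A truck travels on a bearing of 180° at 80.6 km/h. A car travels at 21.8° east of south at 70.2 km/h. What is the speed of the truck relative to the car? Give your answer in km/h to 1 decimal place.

Taking east as x and north as y: truck velocity = (0.000, -80.600) km/h; car velocity = (26.070, -65.180) km/h.
Velocity of truck relative to car = (0.000, -80.600) − (26.070, -65.180) = (-26.070, -15.420) km/h.
Magnitude = |(-26.070, -15.420)| = 30.289 km/h.

30.3 km/h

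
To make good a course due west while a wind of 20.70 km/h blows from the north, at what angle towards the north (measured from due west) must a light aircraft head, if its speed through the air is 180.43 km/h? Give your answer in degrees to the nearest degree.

The wind pushes perpendicular to the desired track; the heading must have a component into the wind equal to 20.70 km/h: 180.43 sin θ = 20.70.
sin θ = 0.1147, so θ = 6.588°.

7°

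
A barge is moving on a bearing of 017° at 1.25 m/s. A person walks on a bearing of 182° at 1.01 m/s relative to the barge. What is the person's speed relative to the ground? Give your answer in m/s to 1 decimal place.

0.4 m/s

Taking east as x and north as y: barge velocity = (0.365, 1.195) m/s; person velocity relative to barge = (-0.035, -1.009) m/s.
Velocity relative to ground = (0.365, 1.195) + (-0.035, -1.009) = (0.330, 0.186) m/s.
Speed = |(0.330, 0.186)| = 0.379 m/s.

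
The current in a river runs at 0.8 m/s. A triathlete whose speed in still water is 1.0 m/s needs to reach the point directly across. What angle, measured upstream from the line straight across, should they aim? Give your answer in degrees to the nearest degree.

To cancel the current, the upstream component of the triathlete's velocity must equal the flow: 1.0 sin θ = 0.8.
sin θ = 0.8 / 1.0 = 0.8000.
θ = arcsin(0.8000) = 53.130°.

53°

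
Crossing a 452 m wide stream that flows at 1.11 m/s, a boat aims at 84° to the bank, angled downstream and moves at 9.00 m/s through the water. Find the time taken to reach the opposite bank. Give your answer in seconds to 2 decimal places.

50.50 s

The component of the boat's velocity perpendicular to the bank is 9.00 × sin 84° = 8.951 m/s.
Only the cross-stream component determines the crossing time; the current contributes nothing perpendicular to the bank.
Time = 452 / 8.951 = 50.499 s.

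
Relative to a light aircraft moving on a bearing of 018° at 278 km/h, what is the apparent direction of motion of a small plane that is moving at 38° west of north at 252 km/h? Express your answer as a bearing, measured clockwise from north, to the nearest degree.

255°

Taking east as x and north as y: small plane velocity = (-155.147, 198.579) km/h; light aircraft velocity = (85.907, 264.394) km/h.
Velocity of small plane relative to light aircraft = (-155.147, 198.579) − (85.907, 264.394) = (-241.053, -65.815) km/h.
Bearing = atan2(-241.05, -65.82) = 254.73° clockwise from north.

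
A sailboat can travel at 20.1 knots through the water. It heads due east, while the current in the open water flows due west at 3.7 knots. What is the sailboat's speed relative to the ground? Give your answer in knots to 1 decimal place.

16.4 knots

Taking east as x and north as y: velocity relative to the water = (20.100, 0.000) knots; the water relative to ground = (-3.700, 0.000) knots.
Velocity relative to ground = (20.100, 0.000) + (-3.700, 0.000) = (16.400, 0.000) knots.
Speed = |(16.400, 0.000)| = 16.400 knots.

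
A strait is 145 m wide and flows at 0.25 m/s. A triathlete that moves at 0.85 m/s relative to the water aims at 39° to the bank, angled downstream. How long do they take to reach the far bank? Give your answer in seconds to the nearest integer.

The component of the triathlete's velocity perpendicular to the bank is 0.85 × sin 39° = 0.535 m/s.
The current is parallel to the bank, so it does not affect the crossing time.
Time = 145 / 0.535 = 271.067 s.

271 s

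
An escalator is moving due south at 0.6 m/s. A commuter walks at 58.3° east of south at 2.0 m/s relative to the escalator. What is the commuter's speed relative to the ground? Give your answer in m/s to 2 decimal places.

Taking east as x and north as y: escalator velocity = (0.000, -0.600) m/s; commuter velocity relative to escalator = (1.702, -1.051) m/s.
Velocity relative to ground = (0.000, -0.600) + (1.702, -1.051) = (1.702, -1.651) m/s.
Speed = |(1.702, -1.651)| = 2.371 m/s.

2.37 m/s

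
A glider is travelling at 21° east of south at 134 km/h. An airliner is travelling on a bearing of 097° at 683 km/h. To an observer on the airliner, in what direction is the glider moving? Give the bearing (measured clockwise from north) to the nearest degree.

Taking east as x and north as y: glider velocity = (48.021, -125.100) km/h; airliner velocity = (677.909, -83.237) km/h.
Velocity of glider relative to airliner = (48.021, -125.100) − (677.909, -83.237) = (-629.888, -41.863) km/h.
Bearing = atan2(-629.89, -41.86) = 266.20° clockwise from north.

266°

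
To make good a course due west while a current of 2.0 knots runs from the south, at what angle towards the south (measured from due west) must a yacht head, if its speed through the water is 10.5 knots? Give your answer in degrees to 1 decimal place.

11.0°

The current pushes perpendicular to the desired track; the heading must have a component into the current equal to 2.0 knots: 10.5 sin θ = 2.0.
sin θ = 0.1905, so θ = 10.981°.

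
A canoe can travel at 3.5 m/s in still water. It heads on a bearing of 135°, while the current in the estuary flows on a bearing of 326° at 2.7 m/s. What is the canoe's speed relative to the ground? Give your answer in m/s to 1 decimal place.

1.0 m/s

Taking east as x and north as y: velocity relative to the water = (2.475, -2.475) m/s; the water relative to ground = (-1.510, 2.238) m/s.
Velocity relative to ground = (2.475, -2.475) + (-1.510, 2.238) = (0.965, -0.236) m/s.
Speed = |(0.965, -0.236)| = 0.994 m/s.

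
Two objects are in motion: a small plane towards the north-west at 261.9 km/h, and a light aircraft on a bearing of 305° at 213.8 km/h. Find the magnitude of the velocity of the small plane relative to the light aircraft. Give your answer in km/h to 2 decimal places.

63.36 km/h

Taking east as x and north as y: small plane velocity = (-185.191, 185.191) km/h; light aircraft velocity = (-175.135, 122.631) km/h.
Velocity of small plane relative to light aircraft = (-185.191, 185.191) − (-175.135, 122.631) = (-10.057, 62.561) km/h.
Magnitude = |(-10.057, 62.561)| = 63.364 km/h.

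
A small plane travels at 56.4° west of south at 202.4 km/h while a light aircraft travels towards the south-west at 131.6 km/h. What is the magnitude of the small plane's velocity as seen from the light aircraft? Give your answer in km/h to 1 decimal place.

77.9 km/h

Taking east as x and north as y: small plane velocity = (-168.583, -112.006) km/h; light aircraft velocity = (-93.055, -93.055) km/h.
Velocity of small plane relative to light aircraft = (-168.583, -112.006) − (-93.055, -93.055) = (-75.528, -18.951) km/h.
Magnitude = |(-75.528, -18.951)| = 77.869 km/h.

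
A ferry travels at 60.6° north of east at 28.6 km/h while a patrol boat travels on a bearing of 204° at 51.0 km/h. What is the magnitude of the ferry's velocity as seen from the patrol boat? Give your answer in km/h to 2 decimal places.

79.52 km/h

Taking east as x and north as y: ferry velocity = (14.040, 24.917) km/h; patrol boat velocity = (-20.744, -46.591) km/h.
Velocity of ferry relative to patrol boat = (14.040, 24.917) − (-20.744, -46.591) = (34.783, 71.508) km/h.
Magnitude = |(34.783, 71.508)| = 79.519 km/h.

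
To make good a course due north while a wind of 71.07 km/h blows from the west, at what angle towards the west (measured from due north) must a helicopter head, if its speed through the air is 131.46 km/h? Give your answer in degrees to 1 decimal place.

32.7°

The wind pushes perpendicular to the desired track; the heading must have a component into the wind equal to 71.07 km/h: 131.46 sin θ = 71.07.
sin θ = 0.5406, so θ = 32.726°.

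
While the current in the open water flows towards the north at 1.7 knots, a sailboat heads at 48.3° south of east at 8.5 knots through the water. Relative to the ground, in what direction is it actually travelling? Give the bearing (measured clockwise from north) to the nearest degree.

Taking east as x and north as y: velocity relative to the water = (5.654, -6.346) knots; the water relative to ground = (0.000, 1.700) knots.
Velocity relative to ground = (5.654, -6.346) + (0.000, 1.700) = (5.654, -4.646) knots.
Bearing = atan2(5.65, -4.65) = 129.41° clockwise from north.

129°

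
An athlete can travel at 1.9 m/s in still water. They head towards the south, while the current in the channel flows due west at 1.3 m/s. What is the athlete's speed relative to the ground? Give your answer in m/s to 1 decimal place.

Taking east as x and north as y: velocity relative to the water = (0.000, -1.900) m/s; the water relative to ground = (-1.300, 0.000) m/s.
Velocity relative to ground = (0.000, -1.900) + (-1.300, 0.000) = (-1.300, -1.900) m/s.
Speed = |(-1.300, -1.900)| = 2.302 m/s.

2.3 m/s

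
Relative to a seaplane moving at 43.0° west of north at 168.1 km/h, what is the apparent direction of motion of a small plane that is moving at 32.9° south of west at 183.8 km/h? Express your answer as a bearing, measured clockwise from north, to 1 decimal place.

190.1°

Taking east as x and north as y: small plane velocity = (-154.322, -99.835) km/h; seaplane velocity = (-114.644, 122.941) km/h.
Velocity of small plane relative to seaplane = (-154.322, -99.835) − (-114.644, 122.941) = (-39.678, -222.776) km/h.
Bearing = atan2(-39.68, -222.78) = 190.10° clockwise from north.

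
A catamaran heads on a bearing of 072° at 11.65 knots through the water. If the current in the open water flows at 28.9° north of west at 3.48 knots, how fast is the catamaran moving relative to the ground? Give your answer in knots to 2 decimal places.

Taking east as x and north as y: velocity relative to the water = (11.080, 3.600) knots; the water relative to ground = (-3.047, 1.682) knots.
Velocity relative to ground = (11.080, 3.600) + (-3.047, 1.682) = (8.033, 5.282) knots.
Speed = |(8.033, 5.282)| = 9.614 knots.

9.61 knots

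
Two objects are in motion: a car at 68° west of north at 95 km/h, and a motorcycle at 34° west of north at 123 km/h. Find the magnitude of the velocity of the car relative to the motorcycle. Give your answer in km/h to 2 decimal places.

69.13 km/h

Taking east as x and north as y: car velocity = (-88.082, 35.588) km/h; motorcycle velocity = (-68.781, 101.972) km/h.
Velocity of car relative to motorcycle = (-88.082, 35.588) − (-68.781, 101.972) = (-19.302, -66.384) km/h.
Magnitude = |(-19.302, -66.384)| = 69.133 km/h.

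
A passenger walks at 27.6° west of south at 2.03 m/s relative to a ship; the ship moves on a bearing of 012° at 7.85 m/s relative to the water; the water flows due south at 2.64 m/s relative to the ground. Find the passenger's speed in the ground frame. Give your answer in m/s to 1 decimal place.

3.3 m/s

In east/north components (m/s): passenger relative to ship = (-0.940, -1.799); ship relative to water = (1.632, 7.678); water relative to ground = (0.000, -2.640).
Sum = (0.692, 3.239) m/s.
Speed = |(0.692, 3.239)| = 3.312 m/s.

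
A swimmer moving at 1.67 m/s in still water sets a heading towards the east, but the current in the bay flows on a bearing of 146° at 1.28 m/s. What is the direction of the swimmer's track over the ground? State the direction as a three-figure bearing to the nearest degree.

Taking east as x and north as y: velocity relative to the water = (1.670, 0.000) m/s; the water relative to ground = (0.716, -1.061) m/s.
Velocity relative to ground = (1.670, 0.000) + (0.716, -1.061) = (2.386, -1.061) m/s.
Bearing = atan2(2.39, -1.06) = 113.98° clockwise from north.

114°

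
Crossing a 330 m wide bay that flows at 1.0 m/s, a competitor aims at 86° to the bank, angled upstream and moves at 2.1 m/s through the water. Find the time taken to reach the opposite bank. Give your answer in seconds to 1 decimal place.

157.5 s

The component of the competitor's velocity perpendicular to the bank is 2.1 × sin 86° = 2.095 m/s.
The current is parallel to the bank, so it does not affect the crossing time.
Time = 330 / 2.095 = 157.527 s.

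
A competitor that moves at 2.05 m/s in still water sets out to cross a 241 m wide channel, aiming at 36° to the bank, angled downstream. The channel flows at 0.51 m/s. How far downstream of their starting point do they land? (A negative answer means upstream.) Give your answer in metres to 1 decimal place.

433.7 m

Perpendicular speed = 1.205 m/s; crossing time = 241 / 1.205 = 200.007 s.
Net downstream speed = 2.168 m/s.
Drift = 2.168 × 200.007 = 433.711 m (downstream).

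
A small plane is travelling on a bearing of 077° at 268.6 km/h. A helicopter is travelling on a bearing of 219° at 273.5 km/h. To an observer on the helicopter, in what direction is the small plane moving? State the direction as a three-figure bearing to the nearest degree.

Taking east as x and north as y: small plane velocity = (261.716, 60.422) km/h; helicopter velocity = (-172.119, -212.549) km/h.
Velocity of small plane relative to helicopter = (261.716, 60.422) − (-172.119, -212.549) = (433.835, 272.971) km/h.
Bearing = atan2(433.83, 272.97) = 57.82° clockwise from north.

058°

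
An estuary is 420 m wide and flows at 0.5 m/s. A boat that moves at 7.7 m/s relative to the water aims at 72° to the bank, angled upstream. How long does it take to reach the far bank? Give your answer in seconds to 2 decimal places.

57.35 s

The component of the boat's velocity perpendicular to the bank is 7.7 × sin 72° = 7.323 m/s.
The current is parallel to the bank, so it does not affect the crossing time.
Time = 420 / 7.323 = 57.352 s.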